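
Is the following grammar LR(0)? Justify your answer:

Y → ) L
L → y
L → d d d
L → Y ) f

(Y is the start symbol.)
Yes, the grammar is LR(0)

Augment with Y' → Y and build the canonical LR(0) collection (I0 = CLOSURE({[Y' → . Y]}), then GOTO on every symbol after a dot until no new states appear). It has 11 states:
  I0: { [Y → . ) L], [Y' → . Y] }  — shift
  I1: { [L → . Y ) f], [L → . d d d], [L → . y], [Y → ) . L], [Y → . ) L] }  — shift
  I2: { [Y' → Y .] }  — accept
  I3: { [Y → ) L .] }  — reduce
  I4: { [L → Y . ) f] }  — shift
  I5: { [L → d . d d] }  — shift
  I6: { [L → y .] }  — reduce
  I7: { [L → d d . d] }  — shift
  I8: { [L → d d d .] }  — reduce
  I9: { [L → Y ) . f] }  — shift
  I10: { [L → Y ) f .] }  — reduce

Every state is either a pure shift/goto state or contains exactly one complete item and nothing to shift — no conflicts. The grammar is LR(0).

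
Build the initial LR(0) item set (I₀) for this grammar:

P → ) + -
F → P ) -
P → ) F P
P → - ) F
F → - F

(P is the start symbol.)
First, augment the grammar with P' → P
I₀ = CLOSURE({ [P' → . P] }):
  [P' → . P] has the dot before P: add [P → . ) + -], [P → . ) F P], [P → . - ) F]
No further items can be added.

I₀ = { [P → . ) + -], [P → . ) F P], [P → . - ) F], [P' → . P] }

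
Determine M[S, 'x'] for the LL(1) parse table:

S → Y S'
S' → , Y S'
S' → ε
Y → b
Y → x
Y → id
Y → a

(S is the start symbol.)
To find M[S, 'x'], we find productions for S where 'x' is in the predict set (PREDICT(N → α) = (FIRST(α) \ {ε}) ∪ (FOLLOW(N) if α ⇒* ε)).

Relevant sets:
  FIRST(Y) = { 'a', 'b', 'id', 'x' }

S → Y S': PREDICT = { 'a', 'b', 'id', 'x' }
  'x' is in predict set, so this production goes in M[S, 'x']

M[S, 'x'] = S → Y S'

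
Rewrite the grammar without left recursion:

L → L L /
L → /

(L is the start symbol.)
L → / L'
L' → L / L'
L' → ε

L is directly left-recursive. The standard transformation for
  A → A α₁ | ... | A α_m | β₁ | ... | β_n
is
  A  → β₁ A' | ... | β_n A'
  A' → α₁ A' | ... | α_m A' | ε

L → / becomes L → / L'
L → L L / becomes L' → L / L'
Add L' → ε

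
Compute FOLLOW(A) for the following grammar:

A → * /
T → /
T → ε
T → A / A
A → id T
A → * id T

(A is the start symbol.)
To compute FOLLOW(A), find every occurrence of A on a right-hand side N → α A β: add FIRST(β) \ {ε}, and if β is empty or nullable also add FOLLOW(N). Iterate to a fixed point.

A is the start symbol, so $ ∈ FOLLOW(A).
In T → A / A: A is followed by '/' A, add FIRST('/' A) \ {ε} = { '/' }
In T → A / A: A is at the end, add FOLLOW(T)

The FOLLOW sets referred to above (computed the same way, to a fixed point):
  FOLLOW(T) = { $, '/' }

Taking the union: FOLLOW(A) = { $, '/' }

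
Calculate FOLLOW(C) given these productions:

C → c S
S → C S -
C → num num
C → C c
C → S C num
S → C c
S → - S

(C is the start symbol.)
{ $, '-', 'c', 'num' }

To compute FOLLOW(C), find every occurrence of C on a right-hand side N → α C β: add FIRST(β) \ {ε}, and if β is empty or nullable also add FOLLOW(N). Iterate to a fixed point.

C is the start symbol, so $ ∈ FOLLOW(C).
In S → C S -: C is followed by S '-', add FIRST(S '-') \ {ε} = { '-', 'c', 'num' }
In C → C c: C is followed by c, add FIRST(c) \ {ε} = { 'c' }
In C → S C num: C is followed by num, add FIRST(num) \ {ε} = { 'num' }
In S → C c: C is followed by c, add FIRST(c) \ {ε} = { 'c' }

Taking the union: FOLLOW(C) = { $, '-', 'c', 'num' }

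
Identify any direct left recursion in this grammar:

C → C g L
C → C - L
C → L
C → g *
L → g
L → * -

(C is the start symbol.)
Yes, C is left-recursive

Direct left recursion occurs when N → N α for some non-terminal N (the right-hand side begins with the left-hand side itself).

C → C g L: LEFT RECURSIVE (starts with C)
C → C - L: LEFT RECURSIVE (starts with C)
C → L: starts with L
C → g *: starts with g
L → g: starts with g
L → * -: starts with '*'

The grammar has direct left recursion on: C.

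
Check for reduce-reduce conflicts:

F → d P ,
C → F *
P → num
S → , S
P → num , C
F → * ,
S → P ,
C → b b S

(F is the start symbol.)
Augment with F' → F and build the canonical LR(0) collection (I0 = CLOSURE({[F' → . F]}), then GOTO on every symbol after a dot until no new states appear). It has 19 states:
  I0: { [F → . * ,], [F → . d P ,], [F' → . F] }  — shift
  I1: { [F → * . ,] }  — shift
  I2: { [F' → F .] }  — accept
  I3: { [F → d . P ,], [P → . num , C], [P → . num] }  — shift
  I4: { [F → d P . ,] }  — shift
  I5: { [P → num . , C], [P → num .] }  — shift, reduce
  I6: { [C → . F *], [C → . b b S], [F → . * ,], [F → . d P ,], [P → num , . C] }  — shift
  I7: { [P → num , C .] }  — reduce
  I8: { [C → F . *] }  — shift
  I9: { [C → b . b S] }  — shift
  I10: { [C → b b . S], [P → . num , C], [P → . num], [S → . , S], [S → . P ,] }  — shift
  I11: { [P → . num , C], [P → . num], [S → , . S], [S → . , S], [S → . P ,] }  — shift
  I12: { [S → P . ,] }  — shift
  I13: { [C → b b S .] }  — reduce
  I14: { [S → P , .] }  — reduce
  I15: { [S → , S .] }  — reduce
  I16: { [C → F * .] }  — reduce
  I17: { [F → d P , .] }  — reduce
  I18: { [F → * , .] }  — reduce

No state contains more than one complete item.

Answer: No reduce-reduce conflicts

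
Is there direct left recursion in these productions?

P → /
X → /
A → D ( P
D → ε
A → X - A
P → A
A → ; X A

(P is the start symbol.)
No direct left recursion

Direct left recursion occurs when N → N α for some non-terminal N (the right-hand side begins with the left-hand side itself).

P → /: starts with '/'
X → /: starts with '/'
A → D ( P: starts with D
D → ε: starts with ε
A → X - A: starts with X
P → A: starts with A
A → ; X A: starts with ';'

No direct left recursion found.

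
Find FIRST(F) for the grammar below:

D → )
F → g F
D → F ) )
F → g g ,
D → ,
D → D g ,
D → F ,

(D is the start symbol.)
From F → g F:
  - g is a terminal: add 'g' and stop
From F → g g ,:
  - g is a terminal: add 'g' and stop

Collecting: FIRST(F) = { 'g' }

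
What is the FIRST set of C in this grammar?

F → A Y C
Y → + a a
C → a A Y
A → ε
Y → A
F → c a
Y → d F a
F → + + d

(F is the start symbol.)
To compute FIRST(C), examine every production with C on the left-hand side, reading each right-hand side left to right until a non-nullable symbol is reached.

From C → a A Y:
  - a is a terminal: add 'a' and stop

Collecting: FIRST(C) = { 'a' }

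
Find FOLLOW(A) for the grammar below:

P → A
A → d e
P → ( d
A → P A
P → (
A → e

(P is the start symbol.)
{ $, '(', 'd', 'e' }

To compute FOLLOW(A), find every occurrence of A on a right-hand side N → α A β: add FIRST(β) \ {ε}, and if β is empty or nullable also add FOLLOW(N). Iterate to a fixed point.

In P → A: A is at the end, add FOLLOW(P)
In A → P A: A is at the end; this adds FOLLOW(A) to itself — nothing new

The FOLLOW sets referred to above (computed the same way, to a fixed point):
  FOLLOW(P) = { $, '(', 'd', 'e' }

Taking the union: FOLLOW(A) = { $, '(', 'd', 'e' }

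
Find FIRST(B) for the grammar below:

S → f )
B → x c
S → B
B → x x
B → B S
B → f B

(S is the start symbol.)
From B → x c:
  - x is a terminal: add 'x' and stop
From B → x x:
  - x is a terminal: add 'x' and stop
From B → B S:
  - B is the symbol being defined: contributes nothing new
    B is not nullable, so stop
From B → f B:
  - f is a terminal: add 'f' and stop

Collecting: FIRST(B) = { 'f', 'x' }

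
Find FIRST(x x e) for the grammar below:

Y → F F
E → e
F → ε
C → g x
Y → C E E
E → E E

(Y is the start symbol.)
To compute FIRST(x x e), process the symbols left to right:
Symbol x is a terminal. Add 'x' and stop.
FIRST(x x e) = { 'x' }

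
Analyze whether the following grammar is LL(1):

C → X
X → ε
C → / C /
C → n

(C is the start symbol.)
A grammar is LL(1) if for each non-terminal N with multiple productions, the predict sets of those productions are pairwise disjoint, where PREDICT(N → α) = (FIRST(α) \ {ε}) ∪ (FOLLOW(N) if α ⇒* ε).

Relevant sets:
  FIRST(X) = { ε }
  FOLLOW(C) = { $, '/' }

For C:
  PREDICT(C → X) = { $, '/' }
  PREDICT(C → '/' C '/') = { '/' }
  PREDICT(C → n) = { 'n' }
X has a single production, so nothing to check there.

Conflict found: Predict set conflict for C: { '/' }
The grammar is NOT LL(1).

Answer: No. Predict set conflict for C: { '/' }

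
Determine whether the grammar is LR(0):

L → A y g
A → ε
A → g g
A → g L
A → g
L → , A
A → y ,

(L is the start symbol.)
A grammar is LR(0) if no state in the canonical LR(0) collection has:
  - both a shift item (dot before a terminal) and a complete item (shift-reduce conflict), or
  - two or more complete items (reduce-reduce conflict; the accept item [L' → L .] counts as a complete item here).

Augment with L' → L and build the canonical LR(0) collection (I0 = CLOSURE({[L' → . L]}), then GOTO on every symbol after a dot until no new states appear). It has 12 states:
  I0: { [A → . g L], [A → . g g], [A → . g], [A → . y ,], [A → .], [L → . , A], [L → . A y g], [L' → . L] }  — shift, reduce
  I1: { [A → . g L], [A → . g g], [A → . g], [A → . y ,], [A → .], [L → , . A] }  — shift, reduce
  I2: { [L → A . y g] }  — shift
  I3: { [L' → L .] }  — accept
  I4: { [A → . g L], [A → . g g], [A → . g], [A → . y ,], [A → .], [A → g . L], [A → g . g], [A → g .], [L → . , A], [L → . A y g] }  — shift, 2 reduces
  I5: { [A → y . ,] }  — shift
  I6: { [A → y , .] }  — reduce
  I7: { [A → g L .] }  — reduce
  I8: { [A → . g L], [A → . g g], [A → . g], [A → . y ,], [A → .], [A → g . L], [A → g . g], [A → g .], [A → g g .], [L → . , A], [L → . A y g] }  — shift, 3 reduces
  I9: { [L → A y . g] }  — shift
  I10: { [L → A y g .] }  — reduce
  I11: { [L → , A .] }  — reduce

Conflict in state I0:
  Shift-reduce conflict between [A → .] and [A → . g]
So the grammar is NOT LR(0).

Answer: No. Shift-reduce conflict between [A → .] and [A → . g]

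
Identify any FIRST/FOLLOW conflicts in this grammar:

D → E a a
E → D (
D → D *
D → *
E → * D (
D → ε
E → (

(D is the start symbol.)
Yes. D → E a a with FOLLOW(D) on { '(', '*' }; D → D '*' with FOLLOW(D) on { '(', '*' }; D → '*' with FOLLOW(D) on { '*' }

A FIRST/FOLLOW conflict occurs when a non-terminal N has a nullable alternative N → β (β ⇒* ε) and another alternative N → α with FIRST(α) ∩ FOLLOW(N) ≠ ∅: on such a lookahead the parser cannot decide between expanding α and letting N vanish via β.

Nullable non-terminals: D.
FIRST sets used below: FIRST(E) = { '(', '*' }, FIRST(D) = { '(', '*', ε }

D: nullable alternative(s) D → ε; FOLLOW(D) = { $, '(', '*' }
  D → E a a: FIRST \ {ε} = { '(', '*' } — overlaps FOLLOW(D) on { '(', '*' }: CONFLICT
  D → D *: FIRST \ {ε} = { '(', '*' } — overlaps FOLLOW(D) on { '(', '*' }: CONFLICT
  D → *: FIRST \ {ε} = { '*' } — overlaps FOLLOW(D) on { '*' }: CONFLICT
  D → ε: FIRST \ {ε} = { } — this is the only nullable alternative, skip

E has no nullable alternative, so no FIRST/FOLLOW check is needed there.

So the grammar has 3 FIRST/FOLLOW conflicts (marked CONFLICT above).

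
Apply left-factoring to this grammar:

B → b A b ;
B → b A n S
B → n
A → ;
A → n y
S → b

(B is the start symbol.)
Left-factoring transforms A → αβ₁ | αβ₂ into A → αA' and A' → β₁ | β₂
(α is the longest common prefix among the alternatives). Repeat until
no nonterminal has two alternatives with a common prefix.

Round 1: B has alternatives sharing prefix 'b A'. Introduce B': B → b A B'
  Add: B' → b ;
  Add: B' → n S

No remaining common prefixes — done.

Resulting grammar:
B → b A B'
B' → b ;
B' → n S
B → n
A → ;
A → n y
S → b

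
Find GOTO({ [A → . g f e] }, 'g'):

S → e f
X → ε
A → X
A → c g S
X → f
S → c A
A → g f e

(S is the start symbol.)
GOTO(I, 'g') = CLOSURE({ [A → αX.β] : [A → α.Xβ] ∈ I, X = 'g' })

Items with dot before 'g', with the dot advanced:
  [A → . g f e] → [A → g . f e]
Closure adds nothing (no advanced item has the dot before a non-terminal).

GOTO = { [A → g . f e] }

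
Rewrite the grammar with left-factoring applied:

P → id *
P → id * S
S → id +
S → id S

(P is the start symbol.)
P → id * P'
P' → ε
P' → S
S → id S'
S' → +
S' → S

Left-factoring transforms A → αβ₁ | αβ₂ into A → αA' and A' → β₁ | β₂
(α is the longest common prefix among the alternatives). Repeat until
no nonterminal has two alternatives with a common prefix.

Round 1: P has alternatives sharing prefix 'id *'. Introduce P': P → id * P'
  Add: P' → ε
  Add: P' → S

Round 2: S has alternatives sharing prefix 'id'. Introduce S': S → id S'
  Add: S' → +
  Add: S' → S

No remaining common prefixes — done.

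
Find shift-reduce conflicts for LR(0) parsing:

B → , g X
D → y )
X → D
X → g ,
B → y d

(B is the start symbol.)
A shift-reduce conflict occurs when an LR(0) state has both:
  - a complete (reduce) item [A → α .] (dot at the end), and
  - a shift item [B → β . c γ] (dot before a terminal).

Augment with B' → B and build the canonical LR(0) collection (I0 = CLOSURE({[B' → . B]}), then GOTO on every symbol after a dot until no new states appear). It has 12 states:
  I0: { [B → . , g X], [B → . y d], [B' → . B] }  — shift
  I1: { [B → , . g X] }  — shift
  I2: { [B' → B .] }  — accept
  I3: { [B → y . d] }  — shift
  I4: { [B → y d .] }  — reduce
  I5: { [B → , g . X], [D → . y )], [X → . D], [X → . g ,] }  — shift
  I6: { [X → D .] }  — reduce
  I7: { [B → , g X .] }  — reduce
  I8: { [X → g . ,] }  — shift
  I9: { [D → y . )] }  — shift
  I10: { [D → y ) .] }  — reduce
  I11: { [X → g , .] }  — reduce

No state contains both a complete item and a shift item.

Answer: No shift-reduce conflicts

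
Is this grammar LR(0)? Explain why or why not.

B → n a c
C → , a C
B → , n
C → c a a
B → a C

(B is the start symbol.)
A grammar is LR(0) if no state in the canonical LR(0) collection has:
  - both a shift item (dot before a terminal) and a complete item (shift-reduce conflict), or
  - two or more complete items (reduce-reduce conflict; the accept item [B' → B .] counts as a complete item here).

Augment with B' → B and build the canonical LR(0) collection (I0 = CLOSURE({[B' → . B]}), then GOTO on every symbol after a dot until no new states appear). It has 15 states:
  I0: { [B → . , n], [B → . a C], [B → . n a c], [B' → . B] }  — shift
  I1: { [B → , . n] }  — shift
  I2: { [B' → B .] }  — accept
  I3: { [B → a . C], [C → . , a C], [C → . c a a] }  — shift
  I4: { [B → n . a c] }  — shift
  I5: { [B → n a . c] }  — shift
  I6: { [B → n a c .] }  — reduce
  I7: { [C → , . a C] }  — shift
  I8: { [B → a C .] }  — reduce
  I9: { [C → c . a a] }  — shift
  I10: { [C → c a . a] }  — shift
  I11: { [C → c a a .] }  — reduce
  I12: { [C → , a . C], [C → . , a C], [C → . c a a] }  — shift
  I13: { [C → , a C .] }  — reduce
  I14: { [B → , n .] }  — reduce

Every state is either a pure shift/goto state or contains exactly one complete item and nothing to shift — no conflicts. The grammar is LR(0).

Answer: Yes, the grammar is LR(0)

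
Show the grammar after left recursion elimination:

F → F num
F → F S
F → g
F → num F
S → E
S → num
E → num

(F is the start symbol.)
F is directly left-recursive. The standard transformation for
  A → A α₁ | ... | A α_m | β₁ | ... | β_n
is
  A  → β₁ A' | ... | β_n A'
  A' → α₁ A' | ... | α_m A' | ε

F → g becomes F → g F'
F → num F becomes F → num F F'
F → F num becomes F' → num F'
F → F S becomes F' → S F'
Add F' → ε

Productions for other non-terminals are unchanged:
  S → E
  S → num
  E → num

Resulting grammar:
F → g F'
F → num F F'
F' → num F'
F' → S F'
F' → ε
S → E
S → num
E → num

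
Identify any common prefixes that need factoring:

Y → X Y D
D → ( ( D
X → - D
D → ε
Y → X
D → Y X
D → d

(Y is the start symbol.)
Yes, Y has productions with common prefix 'X'

Left-factoring is needed when two productions for the same non-terminal
share a common prefix on the right-hand side.

Productions for Y:
  Y → X Y D
  Y → X
Productions for D:
  D → ( ( D
  D → ε
  D → Y X
  D → d

Found common prefix 'X' in productions for Y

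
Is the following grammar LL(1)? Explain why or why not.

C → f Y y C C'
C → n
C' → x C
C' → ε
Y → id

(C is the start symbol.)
No. Predict set conflict for C': { 'x' }

A grammar is LL(1) if for each non-terminal N with multiple productions, the predict sets of those productions are pairwise disjoint, where PREDICT(N → α) = (FIRST(α) \ {ε}) ∪ (FOLLOW(N) if α ⇒* ε).

Relevant sets:
  FOLLOW(C') = { $, 'x' }

For C:
  PREDICT(C → f Y y C C') = { 'f' }
  PREDICT(C → n) = { 'n' }
For C':
  PREDICT(C' → x C) = { 'x' }
  PREDICT(C' → ε) = { $, 'x' }
Y has a single production, so nothing to check there.

Conflict found: Predict set conflict for C': { 'x' }
The grammar is NOT LL(1).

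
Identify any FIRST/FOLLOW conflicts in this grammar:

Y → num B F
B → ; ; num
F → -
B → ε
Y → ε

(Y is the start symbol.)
No FIRST/FOLLOW conflicts.

Nullable non-terminals: B, Y.

B: nullable alternative(s) B → ε; FOLLOW(B) = { '-' }
  B → ; ; num: FIRST \ {ε} = { ';' } — disjoint from FOLLOW(B)
  B → ε: FIRST \ {ε} = { } — this is the only nullable alternative, skip

Y: nullable alternative(s) Y → ε; FOLLOW(Y) = { $ }
  Y → num B F: FIRST \ {ε} = { 'num' } — disjoint from FOLLOW(Y)
  Y → ε: FIRST \ {ε} = { } — this is the only nullable alternative, skip

F has no nullable alternative, so no FIRST/FOLLOW check is needed there.

No FIRST/FOLLOW conflicts found.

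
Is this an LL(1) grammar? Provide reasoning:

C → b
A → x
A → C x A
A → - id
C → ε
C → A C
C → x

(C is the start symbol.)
Relevant sets:
  FIRST(A) = { '-', 'b', 'x' }
  FIRST(C) = { '-', 'b', 'x', ε }
  FOLLOW(C) = { $, 'x' }

For C:
  PREDICT(C → b) = { 'b' }
  PREDICT(C → ε) = { $, 'x' }
  PREDICT(C → A C) = { '-', 'b', 'x' }
  PREDICT(C → x) = { 'x' }
For A:
  PREDICT(A → x) = { 'x' }
  PREDICT(A → C x A) = { '-', 'b', 'x' }
  PREDICT(A → '-' id) = { '-' }

Conflict found: Predict set conflict for C: { 'b' }
The grammar is NOT LL(1).

Answer: No. Predict set conflict for C: { 'b' }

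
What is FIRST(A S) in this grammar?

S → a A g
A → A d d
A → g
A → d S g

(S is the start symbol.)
FIRST sets of the non-terminals involved (from the grammar, by fixed-point iteration):
  FIRST(A) = { 'd', 'g' }

To compute FIRST(A S), process the symbols left to right:
Symbol A is a non-terminal. Add FIRST(A) \ {ε} = { 'd', 'g' }
A is not nullable (ε ∉ FIRST(A)), so stop here.
FIRST(A S) = { 'd', 'g' }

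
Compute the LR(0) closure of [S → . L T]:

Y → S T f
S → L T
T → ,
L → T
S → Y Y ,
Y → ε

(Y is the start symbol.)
Start with: [S → . L T]
  [S → . L T] has the dot before L: add [L → . T]
  [L → . T] has the dot before T: add [T → . ,]
No further items can be added.

CLOSURE = { [L → . T], [S → . L T], [T → . ,] }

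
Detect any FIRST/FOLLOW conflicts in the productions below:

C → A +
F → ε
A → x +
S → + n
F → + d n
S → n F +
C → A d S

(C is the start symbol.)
Yes. F → '+' d n with FOLLOW(F) on { '+' }

A FIRST/FOLLOW conflict occurs when a non-terminal N has a nullable alternative N → β (β ⇒* ε) and another alternative N → α with FIRST(α) ∩ FOLLOW(N) ≠ ∅: on such a lookahead the parser cannot decide between expanding α and letting N vanish via β.

Nullable non-terminals: F.

F: nullable alternative(s) F → ε; FOLLOW(F) = { '+' }
  F → ε: FIRST \ {ε} = { } — this is the only nullable alternative, skip
  F → + d n: FIRST \ {ε} = { '+' } — overlaps FOLLOW(F) on { '+' }: CONFLICT

A, C, S have no nullable alternative, so no FIRST/FOLLOW check is needed there.

So the grammar has 1 FIRST/FOLLOW conflict (marked CONFLICT above).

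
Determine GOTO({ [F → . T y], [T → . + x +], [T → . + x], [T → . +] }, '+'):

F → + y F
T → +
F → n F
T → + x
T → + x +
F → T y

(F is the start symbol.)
{ [T → + . x +], [T → + . x], [T → + .] }

GOTO(I, '+') = CLOSURE({ [A → αX.β] : [A → α.Xβ] ∈ I, X = '+' })

Items with dot before '+', with the dot advanced:
  [T → . +] → [T → + .]
  [T → . + x] → [T → + . x]
  [T → . + x +] → [T → + . x +]
Closure adds nothing (no advanced item has the dot before a non-terminal).

GOTO = { [T → + . x +], [T → + . x], [T → + .] }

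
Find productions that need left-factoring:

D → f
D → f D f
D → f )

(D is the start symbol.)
Yes, D has productions with common prefix 'f'

Left-factoring is needed when two productions for the same non-terminal
share a common prefix on the right-hand side.

Productions for D:
  D → f
  D → f D f
  D → f )

Found common prefix 'f' in productions for D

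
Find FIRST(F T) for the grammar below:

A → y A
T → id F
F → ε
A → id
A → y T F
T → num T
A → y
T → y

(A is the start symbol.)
{ 'id', 'num', 'y' }

FIRST sets of the non-terminals involved (from the grammar, by fixed-point iteration):
  FIRST(F) = { ε }
  FIRST(T) = { 'id', 'num', 'y' }

To compute FIRST(F T), process the symbols left to right:
Symbol F is a non-terminal. Add FIRST(F) \ {ε} = { }
F is nullable (ε ∈ FIRST(F)), continue to the next symbol.
Symbol T is a non-terminal. Add FIRST(T) \ {ε} = { 'id', 'num', 'y' }
T is not nullable (ε ∉ FIRST(T)), so stop here.
FIRST(F T) = { 'id', 'num', 'y' }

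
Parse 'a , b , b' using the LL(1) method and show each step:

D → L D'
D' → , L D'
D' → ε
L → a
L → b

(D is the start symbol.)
LL(1) parsing maintains a stack (initially the start symbol over $) and the input. At each step: if the stack top is a terminal, match it against the current input token; if it is a non-terminal N, replace it with the RHS of M[N, lookahead] (the unique production whose predict set contains the lookahead).

Stack is shown with the top on the left.

Stack     Input        Action
-----------------------------
D $       a , b , b $  output D → L D'
L D' $    a , b , b $  output L → a
a D' $    a , b , b $  match 'a'
D' $      , b , b $    output D' → , L D'
, L D' $  , b , b $    match ','
L D' $    b , b $      output L → b
b D' $    b , b $      match 'b'
D' $      , b $        output D' → , L D'
, L D' $  , b $        match ','
L D' $    b $          output L → b
b D' $    b $          match 'b'
D' $      $            output D' → ε
$         $            accept

The string is accepted.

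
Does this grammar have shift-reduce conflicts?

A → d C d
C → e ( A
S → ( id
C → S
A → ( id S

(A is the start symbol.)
No shift-reduce conflicts

A shift-reduce conflict occurs when an LR(0) state has both:
  - a complete (reduce) item [A → α .] (dot at the end), and
  - a shift item [B → β . c γ] (dot before a terminal).

Augment with A' → A and build the canonical LR(0) collection (I0 = CLOSURE({[A' → . A]}), then GOTO on every symbol after a dot until no new states appear). It has 14 states:
  I0: { [A → . ( id S], [A → . d C d], [A' → . A] }  — shift
  I1: { [A → ( . id S] }  — shift
  I2: { [A' → A .] }  — accept
  I3: { [A → d . C d], [C → . S], [C → . e ( A], [S → . ( id] }  — shift
  I4: { [S → ( . id] }  — shift
  I5: { [A → d C . d] }  — shift
  I6: { [C → S .] }  — reduce
  I7: { [C → e . ( A] }  — shift
  I8: { [A → . ( id S], [A → . d C d], [C → e ( . A] }  — shift
  I9: { [C → e ( A .] }  — reduce
  I10: { [A → d C d .] }  — reduce
  I11: { [S → ( id .] }  — reduce
  I12: { [A → ( id . S], [S → . ( id] }  — shift
  I13: { [A → ( id S .] }  — reduce

No state contains both a complete item and a shift item.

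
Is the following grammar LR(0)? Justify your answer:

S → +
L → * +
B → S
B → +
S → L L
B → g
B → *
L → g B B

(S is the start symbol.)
A grammar is LR(0) if no state in the canonical LR(0) collection has:
  - both a shift item (dot before a terminal) and a complete item (shift-reduce conflict), or
  - two or more complete items (reduce-reduce conflict; the accept item [S' → S .] counts as a complete item here).

Augment with S' → S and build the canonical LR(0) collection (I0 = CLOSURE({[S' → . S]}), then GOTO on every symbol after a dot until no new states appear). It has 14 states:
  I0: { [L → . * +], [L → . g B B], [S → . +], [S → . L L], [S' → . S] }  — shift
  I1: { [L → * . +] }  — shift
  I2: { [S → + .] }  — reduce
  I3: { [L → . * +], [L → . g B B], [S → L . L] }  — shift
  I4: { [S' → S .] }  — accept
  I5: { [B → . *], [B → . +], [B → . S], [B → . g], [L → . * +], [L → . g B B], [L → g . B B], [S → . +], [S → . L L] }  — shift
  I6: { [B → * .], [L → * . +] }  — shift, reduce
  I7: { [B → + .], [S → + .] }  — 2 reduces
  I8: { [B → . *], [B → . +], [B → . S], [B → . g], [L → . * +], [L → . g B B], [L → g B . B], [S → . +], [S → . L L] }  — shift
  I9: { [B → S .] }  — reduce
  I10: { [B → . *], [B → . +], [B → . S], [B → . g], [B → g .], [L → . * +], [L → . g B B], [L → g . B B], [S → . +], [S → . L L] }  — shift, reduce
  I11: { [L → g B B .] }  — reduce
  I12: { [L → * + .] }  — reduce
  I13: { [S → L L .] }  — reduce

Conflict in state I6:
  Shift-reduce conflict between [B → * .] and [L → * . +]
So the grammar is NOT LR(0).

Answer: No. Shift-reduce conflict between [B → * .] and [L → * . +]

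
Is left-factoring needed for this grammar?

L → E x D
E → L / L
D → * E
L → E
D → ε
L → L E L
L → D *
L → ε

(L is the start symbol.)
Yes, L has productions with common prefix 'E'

Left-factoring is needed when two productions for the same non-terminal
share a common prefix on the right-hand side.

Productions for L:
  L → E x D
  L → E
  L → L E L
  L → D *
  L → ε
Productions for D:
  D → * E
  D → ε

Found common prefix 'E' in productions for L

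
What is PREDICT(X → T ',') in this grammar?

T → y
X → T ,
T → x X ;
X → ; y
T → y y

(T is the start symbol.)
{ 'x', 'y' }

PREDICT(X → T ',') = (FIRST(RHS) \ {ε}) ∪ (FOLLOW(X) if ε ∈ FIRST(RHS), i.e. RHS ⇒* ε)
FIRST(T) = { 'x', 'y' }
FIRST(T ',') = { 'x', 'y' }
ε ∉ FIRST(T ','), so FOLLOW(X) is not added.
PREDICT(X → T ',') = { 'x', 'y' }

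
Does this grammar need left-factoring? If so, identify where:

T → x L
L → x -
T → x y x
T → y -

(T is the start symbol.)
Left-factoring is needed when two productions for the same non-terminal
share a common prefix on the right-hand side.

Productions for T:
  T → x L
  T → x y x
  T → y -

Found common prefix 'x' in productions for T

Answer: Yes, T has productions with common prefix 'x'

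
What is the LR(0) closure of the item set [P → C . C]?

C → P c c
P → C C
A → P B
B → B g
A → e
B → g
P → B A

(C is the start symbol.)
To compute CLOSURE, for each item [A → α.Bβ] where B is a non-terminal, add [B → .γ] for all productions B → γ; repeat for the newly added items until nothing changes.

Start with: [P → C . C]
  [P → C . C] has the dot before C: add [C → . P c c]
  [C → . P c c] has the dot before P: add [P → . C C], [P → . B A]
  [P → . B A] has the dot before B: add [B → . B g], [B → . g]
No further items can be added.

CLOSURE = { [B → . B g], [B → . g], [C → . P c c], [P → . B A], [P → . C C], [P → C . C] }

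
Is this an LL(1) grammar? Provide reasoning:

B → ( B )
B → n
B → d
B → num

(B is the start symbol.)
Yes, the grammar is LL(1).

A grammar is LL(1) if for each non-terminal N with multiple productions, the predict sets of those productions are pairwise disjoint, where PREDICT(N → α) = (FIRST(α) \ {ε}) ∪ (FOLLOW(N) if α ⇒* ε).

For B:
  PREDICT(B → '(' B ')') = { '(' }
  PREDICT(B → n) = { 'n' }
  PREDICT(B → d) = { 'd' }
  PREDICT(B → num) = { 'num' }

All predict sets are disjoint. The grammar IS LL(1).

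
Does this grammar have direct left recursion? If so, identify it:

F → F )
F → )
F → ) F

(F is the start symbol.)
Direct left recursion occurs when N → N α for some non-terminal N (the right-hand side begins with the left-hand side itself).

F → F ): LEFT RECURSIVE (starts with F)
F → ): starts with ')'
F → ) F: starts with ')'

The grammar has direct left recursion on: F.

Answer: Yes, F is left-recursive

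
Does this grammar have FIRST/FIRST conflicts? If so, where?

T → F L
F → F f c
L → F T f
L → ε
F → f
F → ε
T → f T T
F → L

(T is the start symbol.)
A FIRST/FIRST conflict occurs when two productions N → α and N → β for the same non-terminal have FIRST(α) ∩ FIRST(β) ≠ ∅ (with ε ∈ FIRST of a nullable right-hand side, so two nullable alternatives also conflict).

FIRST sets of the non-terminals at (or reachable through a nullable prefix from) the front of some alternative:
  FIRST(F) = { 'f', ε }
  FIRST(L) = { 'f', ε }
  FIRST(T) = { 'f', ε }

Productions for T:
  T → F L: FIRST = { 'f', ε }
  T → f T T: FIRST = { 'f' }
Productions for F:
  F → F f c: FIRST = { 'f' }
  F → f: FIRST = { 'f' }
  F → ε: FIRST = { ε }
  F → L: FIRST = { 'f', ε }
Productions for L:
  L → F T f: FIRST = { 'f' }
  L → ε: FIRST = { ε }

Conflict for T: T → F L and T → f T T
  Overlap: { 'f' }
Conflict for F: F → F f c and F → f
  Overlap: { 'f' }
Conflict for F: F → F f c and F → L
  Overlap: { 'f' }
Conflict for F: F → f and F → L
  Overlap: { 'f' }
Conflict for F: F → ε and F → L
  Overlap: { ε }

Answer: Yes. T → F L / T → f T T on { 'f' }; F → F f c / F → f on { 'f' }; F → F f c / F → L on { 'f' }; F → f / F → L on { 'f' }; F → ε / F → L on { ε }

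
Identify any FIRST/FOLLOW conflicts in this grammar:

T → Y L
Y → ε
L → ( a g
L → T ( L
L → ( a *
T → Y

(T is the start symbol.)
Yes. T → Y L with FOLLOW(T) on { '(' }

A FIRST/FOLLOW conflict occurs when a non-terminal N has a nullable alternative N → β (β ⇒* ε) and another alternative N → α with FIRST(α) ∩ FOLLOW(N) ≠ ∅: on such a lookahead the parser cannot decide between expanding α and letting N vanish via β.

Nullable non-terminals: T, Y.
FIRST sets used below: FIRST(Y) = { ε }, FIRST(L) = { '(' }

T: nullable alternative(s) T → Y; FOLLOW(T) = { $, '(' }
  T → Y L: FIRST \ {ε} = { '(' } — overlaps FOLLOW(T) on { '(' }: CONFLICT
  T → Y: FIRST \ {ε} = { } — this is the only nullable alternative, skip
Y has a nullable alternative but only one production, so nothing to check.

L has no nullable alternative, so no FIRST/FOLLOW check is needed there.

So the grammar has 1 FIRST/FOLLOW conflict (marked CONFLICT above).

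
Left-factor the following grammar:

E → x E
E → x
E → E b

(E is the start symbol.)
Left-factoring transforms A → αβ₁ | αβ₂ into A → αA' and A' → β₁ | β₂
(α is the longest common prefix among the alternatives). Repeat until
no nonterminal has two alternatives with a common prefix.

Round 1: E has alternatives sharing prefix 'x'. Introduce E': E → x E'
  Add: E' → E
  Add: E' → ε

No remaining common prefixes — done.

Resulting grammar:
E → x E'
E' → E
E' → ε
E → E b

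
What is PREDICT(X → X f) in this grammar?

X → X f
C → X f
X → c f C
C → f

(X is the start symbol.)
{ 'c' }

PREDICT(X → X f) = (FIRST(RHS) \ {ε}) ∪ (FOLLOW(X) if ε ∈ FIRST(RHS), i.e. RHS ⇒* ε)
FIRST(X) = { 'c' }
FIRST(X f) = { 'c' }
ε ∉ FIRST(X f), so FOLLOW(X) is not added.
PREDICT(X → X f) = { 'c' }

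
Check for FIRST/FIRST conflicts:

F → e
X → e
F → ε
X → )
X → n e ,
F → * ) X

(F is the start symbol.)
No FIRST/FIRST conflicts.

Productions for F:
  F → e: FIRST = { 'e' }
  F → ε: FIRST = { ε }
  F → * ) X: FIRST = { '*' }
Productions for X:
  X → e: FIRST = { 'e' }
  X → ): FIRST = { ')' }
  X → n e ,: FIRST = { 'n' }

All alternatives of each non-terminal have pairwise disjoint FIRST sets.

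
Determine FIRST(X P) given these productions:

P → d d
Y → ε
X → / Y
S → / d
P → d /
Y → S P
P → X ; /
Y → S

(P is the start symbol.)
{ '/' }

FIRST sets of the non-terminals involved (from the grammar, by fixed-point iteration):
  FIRST(X) = { '/' }

To compute FIRST(X P), process the symbols left to right:
Symbol X is a non-terminal. Add FIRST(X) \ {ε} = { '/' }
X is not nullable (ε ∉ FIRST(X)), so stop here.
FIRST(X P) = { '/' }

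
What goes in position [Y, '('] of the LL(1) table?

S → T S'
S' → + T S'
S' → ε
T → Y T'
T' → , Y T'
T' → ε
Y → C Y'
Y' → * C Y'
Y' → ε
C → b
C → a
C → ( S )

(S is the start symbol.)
To find M[Y, '('], we find productions for Y where '(' is in the predict set (PREDICT(N → α) = (FIRST(α) \ {ε}) ∪ (FOLLOW(N) if α ⇒* ε)).

Relevant sets:
  FIRST(C) = { '(', 'a', 'b' }

Y → C Y': PREDICT = { '(', 'a', 'b' }
  '(' is in predict set, so this production goes in M[Y, '(']

M[Y, '('] = Y → C Y'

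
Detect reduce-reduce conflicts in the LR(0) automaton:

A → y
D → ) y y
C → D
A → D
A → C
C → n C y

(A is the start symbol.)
A reduce-reduce conflict occurs when an LR(0) state has two complete items [A → α .] and [B → β .] — both call for a reduction, and with no lookahead the parser cannot choose between them.

Augment with A' → A and build the canonical LR(0) collection (I0 = CLOSURE({[A' → . A]}), then GOTO on every symbol after a dot until no new states appear). It has 12 states:
  I0: { [A → . C], [A → . D], [A → . y], [A' → . A], [C → . D], [C → . n C y], [D → . ) y y] }  — shift
  I1: { [D → ) . y y] }  — shift
  I2: { [A' → A .] }  — accept
  I3: { [A → C .] }  — reduce
  I4: { [A → D .], [C → D .] }  — 2 reduces
  I5: { [C → . D], [C → . n C y], [C → n . C y], [D → . ) y y] }  — shift
  I6: { [A → y .] }  — reduce
  I7: { [C → n C . y] }  — shift
  I8: { [C → D .] }  — reduce
  I9: { [C → n C y .] }  — reduce
  I10: { [D → ) y . y] }  — shift
  I11: { [D → ) y y .] }  — reduce

I4 contains complete items [A → D .], [C → D .] — reduce-reduce conflict.

Answer: Yes — I4: [A → D .] vs [C → D .]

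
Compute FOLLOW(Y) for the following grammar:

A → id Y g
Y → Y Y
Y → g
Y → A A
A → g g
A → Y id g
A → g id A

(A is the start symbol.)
{ 'g', 'id' }

To compute FOLLOW(Y), find every occurrence of Y on a right-hand side N → α Y β: add FIRST(β) \ {ε}, and if β is empty or nullable also add FOLLOW(N). Iterate to a fixed point.

In A → id Y g: Y is followed by g, add FIRST(g) \ {ε} = { 'g' }
In Y → Y Y: Y is followed by Y, add FIRST(Y) \ {ε} = { 'g', 'id' }
In Y → Y Y: Y is at the end; this adds FOLLOW(Y) to itself — nothing new
In A → Y id g: Y is followed by id g, add FIRST(id g) \ {ε} = { 'id' }

Taking the union: FOLLOW(Y) = { 'g', 'id' }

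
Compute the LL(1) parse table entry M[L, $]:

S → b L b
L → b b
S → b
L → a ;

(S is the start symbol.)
To find M[L, $], we find productions for L where $ is in the predict set (PREDICT(N → α) = (FIRST(α) \ {ε}) ∪ (FOLLOW(N) if α ⇒* ε)).

L → b b: PREDICT = { 'b' }
L → a ;: PREDICT = { 'a' }

M[L, $] is empty (no production applies)

Answer: Empty (error entry)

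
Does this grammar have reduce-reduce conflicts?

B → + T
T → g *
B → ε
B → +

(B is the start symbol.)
No reduce-reduce conflicts

Augment with B' → B and build the canonical LR(0) collection (I0 = CLOSURE({[B' → . B]}), then GOTO on every symbol after a dot until no new states appear). It has 6 states:
  I0: { [B → . + T], [B → . +], [B → .], [B' → . B] }  — shift, reduce
  I1: { [B → + . T], [B → + .], [T → . g *] }  — shift, reduce
  I2: { [B' → B .] }  — accept
  I3: { [B → + T .] }  — reduce
  I4: { [T → g . *] }  — shift
  I5: { [T → g * .] }  — reduce

No state contains more than one complete item.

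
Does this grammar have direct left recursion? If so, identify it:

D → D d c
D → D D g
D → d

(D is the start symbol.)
D → D d c: LEFT RECURSIVE (starts with D)
D → D D g: LEFT RECURSIVE (starts with D)
D → d: starts with d

The grammar has direct left recursion on: D.

Answer: Yes, D is left-recursive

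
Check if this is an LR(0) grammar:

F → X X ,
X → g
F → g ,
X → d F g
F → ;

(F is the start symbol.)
Augment with F' → F and build the canonical LR(0) collection (I0 = CLOSURE({[F' → . F]}), then GOTO on every symbol after a dot until no new states appear). It has 12 states:
  I0: { [F → . ;], [F → . X X ,], [F → . g ,], [F' → . F], [X → . d F g], [X → . g] }  — shift
  I1: { [F → ; .] }  — reduce
  I2: { [F' → F .] }  — accept
  I3: { [F → X . X ,], [X → . d F g], [X → . g] }  — shift
  I4: { [F → . ;], [F → . X X ,], [F → . g ,], [X → . d F g], [X → . g], [X → d . F g] }  — shift
  I5: { [F → g . ,], [X → g .] }  — shift, reduce
  I6: { [F → g , .] }  — reduce
  I7: { [X → d F . g] }  — shift
  I8: { [X → d F g .] }  — reduce
  I9: { [F → X X . ,] }  — shift
  I10: { [X → g .] }  — reduce
  I11: { [F → X X , .] }  — reduce

Conflict in state I5:
  Shift-reduce conflict between [X → g .] and [F → g . ,]
So the grammar is NOT LR(0).

Answer: No. Shift-reduce conflict between [X → g .] and [F → g . ,]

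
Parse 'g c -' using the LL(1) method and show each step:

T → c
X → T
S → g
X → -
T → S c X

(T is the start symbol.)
LL(1) parsing maintains a stack (initially the start symbol over $) and the input. At each step: if the stack top is a terminal, match it against the current input token; if it is a non-terminal N, replace it with the RHS of M[N, lookahead] (the unique production whose predict set contains the lookahead).

Stack is shown with the top on the left.

Stack    Input    Action
------------------------
T $      g c - $  output T → S c X
S c X $  g c - $  output S → g
g c X $  g c - $  match 'g'
c X $    c - $    match 'c'
X $      - $      output X → -
- $      - $      match '-'
$        $        accept

The string is accepted.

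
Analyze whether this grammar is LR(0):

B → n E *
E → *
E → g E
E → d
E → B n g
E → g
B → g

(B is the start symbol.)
Augment with B' → B and build the canonical LR(0) collection (I0 = CLOSURE({[B' → . B]}), then GOTO on every symbol after a dot until no new states appear). It has 13 states:
  I0: { [B → . g], [B → . n E *], [B' → . B] }  — shift
  I1: { [B' → B .] }  — accept
  I2: { [B → g .] }  — reduce
  I3: { [B → . g], [B → . n E *], [B → n . E *], [E → . *], [E → . B n g], [E → . d], [E → . g E], [E → . g] }  — shift
  I4: { [E → * .] }  — reduce
  I5: { [E → B . n g] }  — shift
  I6: { [B → n E . *] }  — shift
  I7: { [E → d .] }  — reduce
  I8: { [B → . g], [B → . n E *], [B → g .], [E → . *], [E → . B n g], [E → . d], [E → . g E], [E → . g], [E → g . E], [E → g .] }  — shift, 2 reduces
  I9: { [E → g E .] }  — reduce
  I10: { [B → n E * .] }  — reduce
  I11: { [E → B n . g] }  — shift
  I12: { [E → B n g .] }  — reduce

Conflict in state I8:
  Shift-reduce conflict between [B → g .] and [B → . g]
So the grammar is NOT LR(0).

Answer: No. Shift-reduce conflict between [B → g .] and [B → . g]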